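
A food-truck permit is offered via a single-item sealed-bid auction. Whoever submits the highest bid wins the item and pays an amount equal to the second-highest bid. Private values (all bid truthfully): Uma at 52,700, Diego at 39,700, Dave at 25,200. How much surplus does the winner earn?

Surplus = 13,000.

Sorted high to low: Uma 52,700 > Diego 39,700 > Dave 25,200.
Uma wins with the top bid and pays the second-highest, 39,700.
Surplus = 52,700 − 39,700 = 13,000.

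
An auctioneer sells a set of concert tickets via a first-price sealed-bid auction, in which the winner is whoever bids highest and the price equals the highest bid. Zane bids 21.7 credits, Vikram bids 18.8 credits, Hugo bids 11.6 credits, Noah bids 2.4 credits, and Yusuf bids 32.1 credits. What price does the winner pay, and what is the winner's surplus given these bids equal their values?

The winner pays 32.1 credits for a surplus of 0.0 credits.

Ranking the bids: Yusuf 32.1 credits > Zane 21.7 credits > Vikram 18.8 credits > Hugo 11.6 credits > Noah 2.4 credits.
Yusuf is the highest bidder, so Yusuf wins.
Under the first-price rule, the price is the highest bid: 32.1 credits.
Surplus = 32.1 credits − 32.1 credits = 0.0 credits.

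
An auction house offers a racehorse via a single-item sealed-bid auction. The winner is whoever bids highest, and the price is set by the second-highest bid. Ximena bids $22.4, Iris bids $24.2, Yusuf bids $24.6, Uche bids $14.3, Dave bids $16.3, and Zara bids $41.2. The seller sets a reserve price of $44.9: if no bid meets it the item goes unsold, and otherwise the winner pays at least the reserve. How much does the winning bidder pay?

unsold

Ranking the bids: Zara $41.2, then Yusuf $24.6, then Iris $24.2, then Ximena $22.4, then Dave $16.3, then Uche $14.3.
The top bid $41.2 is below the reserve $44.9, so the item goes unsold and nothing is paid.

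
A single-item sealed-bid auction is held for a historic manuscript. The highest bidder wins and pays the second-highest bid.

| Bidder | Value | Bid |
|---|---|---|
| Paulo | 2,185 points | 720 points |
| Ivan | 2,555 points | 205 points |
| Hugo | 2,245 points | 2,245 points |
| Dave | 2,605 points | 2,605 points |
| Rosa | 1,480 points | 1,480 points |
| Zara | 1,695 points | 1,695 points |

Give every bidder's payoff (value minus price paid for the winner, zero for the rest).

Ranking the bids: Dave 2,605 points, then Hugo 2,245 points, then Zara 1,695 points, then Rosa 1,480 points, then Paulo 720 points, then Ivan 205 points.
Dave has the top bid and wins; the price is the second-highest bid, 2,245 points.
Dave's payoff = 2,605 points − 2,245 points = 360 points. All other bidders lose, so their payoff is 0.

Payoffs: Paulo 0 points, Ivan 0 points, Hugo 0 points, Dave 360 points, Rosa 0 points, Zara 0 points.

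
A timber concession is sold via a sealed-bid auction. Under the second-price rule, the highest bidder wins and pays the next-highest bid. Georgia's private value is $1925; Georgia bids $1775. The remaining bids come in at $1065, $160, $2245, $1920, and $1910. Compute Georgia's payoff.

$0

Highest competing bid: $2245.
Georgia's bid $1775 is not the highest, so Georgia loses, pays nothing, and earns zero payoff.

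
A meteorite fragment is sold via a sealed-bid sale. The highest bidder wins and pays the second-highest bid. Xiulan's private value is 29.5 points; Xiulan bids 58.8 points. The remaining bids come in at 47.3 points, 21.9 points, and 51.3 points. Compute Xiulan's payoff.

Xiulan's payoff: -21.8 points.

Highest competing bid: 51.3 points.
Xiulan's bid 58.8 points is the highest overall, so Xiulan wins and pays the second-highest bid, 51.3 points.
Payoff = value − price = 29.5 points − 51.3 points = -21.8 points.
Overbidding won the item at a price above value — truthful bidding would have avoided this loss.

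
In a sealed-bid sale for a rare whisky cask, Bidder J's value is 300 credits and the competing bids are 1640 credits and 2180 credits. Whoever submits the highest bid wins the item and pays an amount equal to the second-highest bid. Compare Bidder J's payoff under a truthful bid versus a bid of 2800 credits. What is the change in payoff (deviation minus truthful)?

-1880 credits

The highest competing bid is 2180 credits.
Bidding truthfully at 300 credits: the top bid is 2180 credits (a rival), so Bidder J loses. Payoff = 0 credits.
Bidding 2800 credits: Bidder J has the top bid, wins, and pays the second-highest bid 2180 credits. Payoff = 300 credits − 2180 credits = -1880 credits.
Change = -1880 credits − 0 credits = -1880 credits.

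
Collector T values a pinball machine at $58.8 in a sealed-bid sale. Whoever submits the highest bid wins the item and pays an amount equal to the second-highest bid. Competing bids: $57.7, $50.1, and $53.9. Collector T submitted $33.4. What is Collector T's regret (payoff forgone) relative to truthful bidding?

Regret: $1.1.

The highest competing bid is $57.7.
Bidding truthfully at $58.8: Collector T has the top bid, wins, and pays the second-highest bid $57.7. Payoff = $58.8 − $57.7 = $1.1.
Bidding $33.4: the top bid is $57.7 (a rival), so Collector T loses. Payoff = $0.0.
Regret = truthful payoff − actual payoff = $1.1 − $0.0 = $1.1.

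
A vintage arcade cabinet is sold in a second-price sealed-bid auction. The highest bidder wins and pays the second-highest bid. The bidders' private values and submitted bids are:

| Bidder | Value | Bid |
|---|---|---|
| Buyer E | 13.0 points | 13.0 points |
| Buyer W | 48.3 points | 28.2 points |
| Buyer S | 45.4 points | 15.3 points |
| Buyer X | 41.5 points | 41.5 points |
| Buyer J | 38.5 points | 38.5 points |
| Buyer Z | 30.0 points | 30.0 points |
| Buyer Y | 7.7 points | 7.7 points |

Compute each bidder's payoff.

Payoffs: Buyer E 0.0 points, Buyer W 0.0 points, Buyer S 0.0 points, Buyer X 3.0 points, Buyer J 0.0 points, Buyer Z 0.0 points, Buyer Y 0.0 points.

Ordered from highest: Buyer X 41.5 points; Buyer J 38.5 points; Buyer Z 30.0 points; Buyer W 28.2 points; Buyer S 15.3 points; Buyer E 13.0 points; Buyer Y 7.7 points.
Buyer X has the top bid and wins; the price is the second-highest bid, 38.5 points.
Buyer X's payoff = 41.5 points − 38.5 points = 3.0 points. All other bidders lose, so their payoff is 0.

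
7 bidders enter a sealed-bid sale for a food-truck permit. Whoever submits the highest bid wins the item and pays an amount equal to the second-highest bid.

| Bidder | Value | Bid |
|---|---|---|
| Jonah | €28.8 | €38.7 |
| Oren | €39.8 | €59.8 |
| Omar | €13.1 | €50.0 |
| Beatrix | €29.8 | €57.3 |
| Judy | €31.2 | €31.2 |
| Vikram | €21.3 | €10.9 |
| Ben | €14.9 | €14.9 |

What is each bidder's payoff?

Sorted high to low: Oren €59.8, then Beatrix €57.3, then Omar €50.0, then Jonah €38.7, then Judy €31.2, then Ben €14.9, then Vikram €10.9.
Oren has the top bid and wins; the price is the second-highest bid, €57.3.
Oren's payoff = €39.8 − €57.3 = -€17.5. All other bidders lose, so their payoff is 0.

Jonah €0.0, Oren -€17.5, Omar €0.0, Beatrix €0.0, Judy €0.0, Vikram €0.0, Ben €0.0.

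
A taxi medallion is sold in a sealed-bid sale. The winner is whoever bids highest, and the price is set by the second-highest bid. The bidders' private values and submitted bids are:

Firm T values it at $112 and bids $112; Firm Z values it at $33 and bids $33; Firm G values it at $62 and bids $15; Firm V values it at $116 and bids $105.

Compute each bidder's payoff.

Payoffs: Firm T $7, Firm Z $0, Firm G $0, Firm V $0.

Sorted high to low: Firm T $112; Firm V $105; Firm Z $33; Firm G $15.
Firm T has the top bid and wins; the price is the second-highest bid, $105.
Firm T's payoff = $112 − $105 = $7. All other bidders lose, so their payoff is 0.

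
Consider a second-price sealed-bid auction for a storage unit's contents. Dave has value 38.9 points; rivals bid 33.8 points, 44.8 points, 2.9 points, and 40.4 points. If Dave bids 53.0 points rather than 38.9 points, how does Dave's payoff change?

The highest competing bid is 44.8 points.
Bidding truthfully at 38.9 points: the top bid is 44.8 points (a rival), so Dave loses. Payoff = 0.0 points.
Bidding 53.0 points: Dave has the top bid, wins, and pays the second-highest bid 44.8 points. Payoff = 38.9 points − 44.8 points = -5.9 points.
Change = -5.9 points − 0.0 points = -5.9 points.
This is the dominant-strategy logic: truthful bidding weakly beats any alternative.

Payoff change: -5.9 points.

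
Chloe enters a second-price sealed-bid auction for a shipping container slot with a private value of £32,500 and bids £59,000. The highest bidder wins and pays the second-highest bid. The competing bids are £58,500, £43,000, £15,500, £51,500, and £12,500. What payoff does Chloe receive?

-£26,000

Highest competing bid: £58,500.
Chloe's bid £59,000 is the highest overall, so Chloe wins and pays the second-highest bid, £58,500.
Payoff = value − price = £32,500 − £58,500 = -£26,000.
Overbidding won the item at a price above value — truthful bidding would have avoided this loss.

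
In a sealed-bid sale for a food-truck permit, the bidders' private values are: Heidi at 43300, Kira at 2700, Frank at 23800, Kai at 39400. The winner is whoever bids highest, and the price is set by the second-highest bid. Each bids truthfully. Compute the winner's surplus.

Sorted high to low: Heidi 43300; Kai 39400; Frank 23800; Kira 2700.
Heidi wins with the top bid and pays the second-highest, 39400.
Surplus = 43300 − 39400 = 3900.

Winner's surplus: 3900.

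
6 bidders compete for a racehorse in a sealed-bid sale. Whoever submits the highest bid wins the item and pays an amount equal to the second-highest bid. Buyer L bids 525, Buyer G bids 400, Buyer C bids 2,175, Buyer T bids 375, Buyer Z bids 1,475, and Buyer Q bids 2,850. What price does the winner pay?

The winner pays 2,175.

Ranking the bids: Buyer Q 2,850 > Buyer C 2,175 > Buyer Z 1,475 > Buyer L 525 > Buyer G 400 > Buyer T 375.
Buyer Q has the highest bid, so Buyer Q wins.
The second-highest bid is 2,175, so that is what Buyer Q pays.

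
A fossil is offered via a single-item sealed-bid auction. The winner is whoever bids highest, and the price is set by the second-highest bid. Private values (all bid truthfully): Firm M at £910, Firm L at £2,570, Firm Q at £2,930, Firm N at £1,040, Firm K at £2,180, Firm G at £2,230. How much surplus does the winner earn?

Winner's surplus: £360.

Bids in descending order: Firm Q £2,930; Firm L £2,570; Firm G £2,230; Firm K £2,180; Firm N £1,040; Firm M £910.
Firm Q wins with the top bid and pays the second-highest, £2,570.
Surplus = £2,930 − £2,570 = £360.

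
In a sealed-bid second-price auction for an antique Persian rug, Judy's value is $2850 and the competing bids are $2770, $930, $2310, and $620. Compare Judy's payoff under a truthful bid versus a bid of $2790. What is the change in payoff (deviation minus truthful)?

$0

The highest competing bid is $2770.
Bidding truthfully at $2850: Judy has the top bid, wins, and pays the second-highest bid $2770. Payoff = $2850 − $2770 = $80.
Bidding $2790: Judy has the top bid, wins, and pays the second-highest bid $2770. Payoff = $2850 − $2770 = $80.
Change = $80 − $80 = $0.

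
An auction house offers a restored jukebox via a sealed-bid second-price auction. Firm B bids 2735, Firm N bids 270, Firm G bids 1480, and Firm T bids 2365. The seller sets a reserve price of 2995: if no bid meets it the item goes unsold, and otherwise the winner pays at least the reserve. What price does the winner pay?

Sorted high to low: Firm B 2735 > Firm T 2365 > Firm G 1480 > Firm N 270.
The top bid 2735 is below the reserve 2995, so the item goes unsold and nothing is paid.

unsold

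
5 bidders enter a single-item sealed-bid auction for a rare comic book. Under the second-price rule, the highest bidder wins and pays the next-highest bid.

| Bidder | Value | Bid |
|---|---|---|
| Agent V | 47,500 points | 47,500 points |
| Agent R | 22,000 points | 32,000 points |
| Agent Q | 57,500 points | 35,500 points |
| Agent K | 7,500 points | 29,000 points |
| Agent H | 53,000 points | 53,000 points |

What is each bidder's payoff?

Bids in descending order: Agent H 53,000 points > Agent V 47,500 points > Agent Q 35,500 points > Agent R 32,000 points > Agent K 29,000 points.
Agent H has the top bid and wins; the price is the second-highest bid, 47,500 points.
Agent H's payoff = 53,000 points − 47,500 points = 5,500 points. All other bidders lose, so their payoff is 0.

Payoffs: Agent V 0 points, Agent R 0 points, Agent Q 0 points, Agent K 0 points, Agent H 5,500 points.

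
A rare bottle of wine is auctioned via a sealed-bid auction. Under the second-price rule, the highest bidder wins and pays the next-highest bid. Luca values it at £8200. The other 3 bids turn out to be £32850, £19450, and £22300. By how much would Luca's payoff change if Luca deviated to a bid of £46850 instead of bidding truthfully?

Change in payoff: -£24650.

The highest competing bid is £32850.
Bidding truthfully at £8200: the top bid is £32850 (a rival), so Luca loses. Payoff = £0.
Bidding £46850: Luca has the top bid, wins, and pays the second-highest bid £32850. Payoff = £8200 − £32850 = -£24650.
Change = -£24650 − £0 = -£24650.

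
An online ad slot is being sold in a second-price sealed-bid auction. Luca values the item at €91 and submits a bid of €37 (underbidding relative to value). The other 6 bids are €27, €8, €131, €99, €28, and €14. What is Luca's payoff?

Payoff = €0.

Highest competing bid: €131.
Luca's bid €37 is not the highest, so Luca loses, pays nothing, and earns zero payoff.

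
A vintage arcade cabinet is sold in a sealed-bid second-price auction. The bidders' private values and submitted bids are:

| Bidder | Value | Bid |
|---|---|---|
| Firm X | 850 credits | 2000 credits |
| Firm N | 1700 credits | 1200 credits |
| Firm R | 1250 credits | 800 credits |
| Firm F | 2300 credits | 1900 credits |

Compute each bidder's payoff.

Sorted high to low: Firm X 2000 credits > Firm F 1900 credits > Firm N 1200 credits > Firm R 800 credits.
Firm X has the top bid and wins; the price is the second-highest bid, 1900 credits.
Firm X's payoff = 850 credits − 1900 credits = -1050 credits. All other bidders lose, so their payoff is 0.

Firm X -1050 credits, Firm N 0 credits, Firm R 0 credits, Firm F 0 credits.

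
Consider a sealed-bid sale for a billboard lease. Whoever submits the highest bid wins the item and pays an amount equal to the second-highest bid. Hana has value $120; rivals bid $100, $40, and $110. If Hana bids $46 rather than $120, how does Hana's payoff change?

Payoff change: -$10.

The highest competing bid is $110.
Bidding truthfully at $120: Hana has the top bid, wins, and pays the second-highest bid $110. Payoff = $120 − $110 = $10.
Bidding $46: the top bid is $110 (a rival), so Hana loses. Payoff = $0.
Change = $0 − $10 = -$10.
Deviating from a truthful bid can only lose payoff in a second-price auction — never gain.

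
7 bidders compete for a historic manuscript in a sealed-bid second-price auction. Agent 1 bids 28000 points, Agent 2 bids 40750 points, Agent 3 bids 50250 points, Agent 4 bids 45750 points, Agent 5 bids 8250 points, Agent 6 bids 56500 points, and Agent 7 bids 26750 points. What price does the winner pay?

50250 points

Ranking the bids: Agent 6 56500 points > Agent 3 50250 points > Agent 4 45750 points > Agent 2 40750 points > Agent 1 28000 points > Agent 7 26750 points > Agent 5 8250 points.
Agent 6 has the highest bid, so Agent 6 wins.
The second-highest bid is 50250 points, so that is what Agent 6 pays.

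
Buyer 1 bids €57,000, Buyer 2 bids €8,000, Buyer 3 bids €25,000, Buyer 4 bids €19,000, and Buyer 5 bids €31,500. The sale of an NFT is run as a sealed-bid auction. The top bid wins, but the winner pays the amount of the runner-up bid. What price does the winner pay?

Price paid: €31,500.

Ordered from highest: Buyer 1 €57,000 > Buyer 5 €31,500 > Buyer 3 €25,000 > Buyer 4 €19,000 > Buyer 2 €8,000.
Buyer 1 has the highest bid, so Buyer 1 wins.
The second-highest bid is €31,500, so that is what Buyer 1 pays.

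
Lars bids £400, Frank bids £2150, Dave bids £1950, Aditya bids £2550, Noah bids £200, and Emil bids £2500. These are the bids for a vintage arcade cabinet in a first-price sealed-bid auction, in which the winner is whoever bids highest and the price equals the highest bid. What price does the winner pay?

Ordered from highest: Aditya £2550, then Emil £2500, then Frank £2150, then Dave £1950, then Lars £400, then Noah £200.
Aditya is the highest bidder, so Aditya wins.
Under the first-price rule, the price is the highest bid: £2550.

£2550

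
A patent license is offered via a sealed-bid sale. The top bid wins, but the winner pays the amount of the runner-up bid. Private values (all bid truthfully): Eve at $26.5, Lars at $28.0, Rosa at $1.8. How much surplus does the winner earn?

Surplus = $1.5.

Bids in descending order: Lars $28.0, then Eve $26.5, then Rosa $1.8.
Lars wins with the top bid and pays the second-highest, $26.5.
Surplus = $28.0 − $26.5 = $1.5.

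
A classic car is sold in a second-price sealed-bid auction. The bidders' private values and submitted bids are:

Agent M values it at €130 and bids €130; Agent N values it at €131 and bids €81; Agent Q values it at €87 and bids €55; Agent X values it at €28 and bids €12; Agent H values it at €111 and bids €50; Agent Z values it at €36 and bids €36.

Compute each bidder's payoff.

Bids in descending order: Agent M €130; Agent N €81; Agent Q €55; Agent H €50; Agent Z €36; Agent X €12.
Agent M has the top bid and wins; the price is the second-highest bid, €81.
Agent M's payoff = €130 − €81 = €49. All other bidders lose, so their payoff is 0.

Agent M €49, Agent N €0, Agent Q €0, Agent X €0, Agent H €0, Agent Z €0.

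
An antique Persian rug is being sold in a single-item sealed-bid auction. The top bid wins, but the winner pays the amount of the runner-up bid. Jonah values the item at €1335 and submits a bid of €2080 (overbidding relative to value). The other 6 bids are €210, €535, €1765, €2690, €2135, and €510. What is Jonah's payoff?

Payoff = €0.

Highest competing bid: €2690.
Jonah's bid €2080 is not the highest, so Jonah loses, pays nothing, and earns zero payoff.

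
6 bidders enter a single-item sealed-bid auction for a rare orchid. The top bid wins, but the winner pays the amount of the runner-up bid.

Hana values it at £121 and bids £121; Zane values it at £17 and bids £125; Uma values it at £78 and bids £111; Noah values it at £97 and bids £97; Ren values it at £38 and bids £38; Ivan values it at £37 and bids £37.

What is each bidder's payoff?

Bids in descending order: Zane £125 > Hana £121 > Uma £111 > Noah £97 > Ren £38 > Ivan £37.
Zane has the top bid and wins; the price is the second-highest bid, £121.
Zane's payoff = £17 − £121 = -£104. All other bidders lose, so their payoff is 0.

Hana £0, Zane -£104, Uma £0, Noah £0, Ren £0, Ivan £0.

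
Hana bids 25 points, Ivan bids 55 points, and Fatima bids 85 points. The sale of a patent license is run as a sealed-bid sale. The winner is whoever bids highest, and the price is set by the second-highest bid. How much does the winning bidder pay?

Price paid: 55 points.

Ordered from highest: Fatima 85 points > Ivan 55 points > Hana 25 points.
Fatima has the highest bid, so Fatima wins.
The second-highest bid is 55 points, so that is what Fatima pays.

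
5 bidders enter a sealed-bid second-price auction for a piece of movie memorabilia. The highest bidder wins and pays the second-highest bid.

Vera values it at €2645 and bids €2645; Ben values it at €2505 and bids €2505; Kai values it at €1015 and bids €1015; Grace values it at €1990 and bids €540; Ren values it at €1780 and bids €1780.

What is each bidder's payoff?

Ranking the bids: Vera €2645; Ben €2505; Ren €1780; Kai €1015; Grace €540.
Vera has the top bid and wins; the price is the second-highest bid, €2505.
Vera's payoff = €2645 − €2505 = €140. All other bidders lose, so their payoff is 0.

Payoffs: Vera €140, Ben €0, Kai €0, Grace €0, Ren €0.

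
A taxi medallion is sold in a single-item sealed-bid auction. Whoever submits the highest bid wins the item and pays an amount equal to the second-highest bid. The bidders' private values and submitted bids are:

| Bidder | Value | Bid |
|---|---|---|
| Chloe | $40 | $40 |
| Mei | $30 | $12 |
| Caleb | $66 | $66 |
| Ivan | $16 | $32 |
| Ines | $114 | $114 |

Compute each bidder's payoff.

Ordered from highest: Ines $114 > Caleb $66 > Chloe $40 > Ivan $32 > Mei $12.
Ines has the top bid and wins; the price is the second-highest bid, $66.
Ines's payoff = $114 − $66 = $48. All other bidders lose, so their payoff is 0.

Chloe $0, Mei $0, Caleb $0, Ivan $0, Ines $48.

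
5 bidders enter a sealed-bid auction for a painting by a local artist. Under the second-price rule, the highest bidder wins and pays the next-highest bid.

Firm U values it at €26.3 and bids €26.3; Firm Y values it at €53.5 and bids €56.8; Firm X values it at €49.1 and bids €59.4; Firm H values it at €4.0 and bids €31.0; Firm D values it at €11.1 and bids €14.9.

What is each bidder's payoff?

Payoffs: Firm U €0.0, Firm Y €0.0, Firm X -€7.7, Firm H €0.0, Firm D €0.0.

Bids in descending order: Firm X €59.4, then Firm Y €56.8, then Firm H €31.0, then Firm U €26.3, then Firm D €14.9.
Firm X has the top bid and wins; the price is the second-highest bid, €56.8.
Firm X's payoff = €49.1 − €56.8 = -€7.7. All other bidders lose, so their payoff is 0.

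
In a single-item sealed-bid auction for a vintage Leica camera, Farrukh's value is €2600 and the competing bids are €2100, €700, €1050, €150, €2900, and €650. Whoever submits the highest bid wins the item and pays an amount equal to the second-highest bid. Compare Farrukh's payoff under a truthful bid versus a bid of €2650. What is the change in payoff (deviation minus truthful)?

Payoff change: €0.

The highest competing bid is €2900.
Bidding truthfully at €2600: the top bid is €2900 (a rival), so Farrukh loses. Payoff = €0.
Bidding €2650: the top bid is €2900 (a rival), so Farrukh loses. Payoff = €0.
Change = €0 − €0 = €0.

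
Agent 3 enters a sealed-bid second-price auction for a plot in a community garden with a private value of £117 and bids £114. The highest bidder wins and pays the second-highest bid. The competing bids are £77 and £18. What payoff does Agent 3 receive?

Highest competing bid: £77.
Agent 3's bid £114 is the highest overall, so Agent 3 wins and pays the second-highest bid, £77.
Payoff = value − price = £117 − £77 = £40.

£40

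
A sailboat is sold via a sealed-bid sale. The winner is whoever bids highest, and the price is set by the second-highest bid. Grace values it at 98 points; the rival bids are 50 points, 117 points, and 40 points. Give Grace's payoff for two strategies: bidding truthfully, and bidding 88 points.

Truthful: 0 points; alternative: 0 points.

The highest competing bid is 117 points.
Bidding truthfully at 98 points: the top bid is 117 points (a rival), so Grace loses. Payoff = 0 points.
Bidding 88 points: the top bid is 117 points (a rival), so Grace loses. Payoff = 0 points.
The bid only affects whether you win, not the price — here both bids land on the same side of the top rival bid, so the deviation is payoff-neutral.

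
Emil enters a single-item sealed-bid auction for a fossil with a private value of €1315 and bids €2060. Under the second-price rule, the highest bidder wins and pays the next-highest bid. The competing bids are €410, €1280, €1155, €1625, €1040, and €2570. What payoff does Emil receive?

Emil's payoff: €0.

Highest competing bid: €2570.
Emil's bid €2060 is not the highest, so Emil loses, pays nothing, and earns zero payoff.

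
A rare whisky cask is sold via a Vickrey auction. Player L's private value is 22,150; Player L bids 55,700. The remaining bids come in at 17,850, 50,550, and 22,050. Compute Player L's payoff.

Highest competing bid: 50,550.
Player L's bid 55,700 is the highest overall, so Player L wins and pays the second-highest bid, 50,550.
Payoff = value − price = 22,150 − 50,550 = -28,400.

Payoff = -28,400.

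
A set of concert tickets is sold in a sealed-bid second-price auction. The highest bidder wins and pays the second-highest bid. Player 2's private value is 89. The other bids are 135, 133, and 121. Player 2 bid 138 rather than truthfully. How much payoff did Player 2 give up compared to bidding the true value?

Payoff forgone: 46.

The highest competing bid is 135.
Bidding truthfully at 89: the top bid is 135 (a rival), so Player 2 loses. Payoff = 0.
Bidding 138: Player 2 has the top bid, wins, and pays the second-highest bid 135. Payoff = 89 − 135 = -46.
Regret = truthful payoff − actual payoff = 0 − -46 = 46.
Deviating from a truthful bid can only lose payoff in a second-price auction — never gain.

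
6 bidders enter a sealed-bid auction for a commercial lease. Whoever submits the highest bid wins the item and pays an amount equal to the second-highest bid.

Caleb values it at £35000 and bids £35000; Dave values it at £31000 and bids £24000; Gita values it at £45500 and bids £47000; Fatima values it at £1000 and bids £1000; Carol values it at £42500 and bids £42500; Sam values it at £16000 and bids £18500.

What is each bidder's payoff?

Sorted high to low: Gita £47000; Carol £42500; Caleb £35000; Dave £24000; Sam £18500; Fatima £1000.
Gita has the top bid and wins; the price is the second-highest bid, £42500.
Gita's payoff = £45500 − £42500 = £3000. All other bidders lose, so their payoff is 0.

Caleb £0, Dave £0, Gita £3000, Fatima £0, Carol £0, Sam £0.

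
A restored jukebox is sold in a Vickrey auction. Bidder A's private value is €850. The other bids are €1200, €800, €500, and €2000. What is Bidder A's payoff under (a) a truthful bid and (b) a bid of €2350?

Truthful: €0; alternative: -€1150.

The highest competing bid is €2000.
Bidding truthfully at €850: the top bid is €2000 (a rival), so Bidder A loses. Payoff = €0.
Bidding €2350: Bidder A has the top bid, wins, and pays the second-highest bid €2000. Payoff = €850 − €2000 = -€1150.
Deviating from a truthful bid can only lose payoff in a second-price auction — never gain.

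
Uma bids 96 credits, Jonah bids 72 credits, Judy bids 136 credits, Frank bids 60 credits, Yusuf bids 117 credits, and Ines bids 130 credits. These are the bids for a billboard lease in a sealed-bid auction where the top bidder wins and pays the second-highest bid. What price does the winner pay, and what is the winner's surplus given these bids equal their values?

Price 130 credits; surplus 6 credits.

Ordered from highest: Judy 136 credits > Ines 130 credits > Yusuf 117 credits > Uma 96 credits > Jonah 72 credits > Frank 60 credits.
Judy is the highest bidder, so Judy wins.
Under the second-price rule, the price is the second-highest bid: 130 credits.
Surplus = 136 credits − 130 credits = 6 credits.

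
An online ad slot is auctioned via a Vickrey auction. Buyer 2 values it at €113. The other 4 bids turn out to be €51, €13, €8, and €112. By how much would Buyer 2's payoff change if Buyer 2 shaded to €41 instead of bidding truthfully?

The highest competing bid is €112.
Bidding truthfully at €113: Buyer 2 has the top bid, wins, and pays the second-highest bid €112. Payoff = €113 − €112 = €1.
Bidding €41: the top bid is €112 (a rival), so Buyer 2 loses. Payoff = €0.
Change = €0 − €1 = -€1.
This is the dominant-strategy logic: truthful bidding weakly beats any alternative.

Change in payoff: -€1.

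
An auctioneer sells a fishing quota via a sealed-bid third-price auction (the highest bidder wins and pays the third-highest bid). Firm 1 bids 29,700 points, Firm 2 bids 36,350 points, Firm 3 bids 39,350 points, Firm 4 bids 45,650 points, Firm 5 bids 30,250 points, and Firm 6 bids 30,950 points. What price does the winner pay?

Ordered from highest: Firm 4 45,650 points; Firm 3 39,350 points; Firm 2 36,350 points; Firm 6 30,950 points; Firm 5 30,250 points; Firm 1 29,700 points.
Firm 4 is the highest bidder, so Firm 4 wins.
Under the third-price rule, the price is the third-highest bid: 36,350 points.

Price paid: 36,350 points.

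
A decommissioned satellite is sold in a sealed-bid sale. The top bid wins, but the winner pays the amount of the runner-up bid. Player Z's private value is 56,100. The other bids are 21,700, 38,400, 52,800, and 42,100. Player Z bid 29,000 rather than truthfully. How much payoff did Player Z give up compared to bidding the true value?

Regret: 3,300.

The highest competing bid is 52,800.
Bidding truthfully at 56,100: Player Z has the top bid, wins, and pays the second-highest bid 52,800. Payoff = 56,100 − 52,800 = 3,300.
Bidding 29,000: the top bid is 52,800 (a rival), so Player Z loses. Payoff = 0.
Regret = truthful payoff − actual payoff = 3,300 − 0 = 3,300.
This is the dominant-strategy logic: truthful bidding weakly beats any alternative.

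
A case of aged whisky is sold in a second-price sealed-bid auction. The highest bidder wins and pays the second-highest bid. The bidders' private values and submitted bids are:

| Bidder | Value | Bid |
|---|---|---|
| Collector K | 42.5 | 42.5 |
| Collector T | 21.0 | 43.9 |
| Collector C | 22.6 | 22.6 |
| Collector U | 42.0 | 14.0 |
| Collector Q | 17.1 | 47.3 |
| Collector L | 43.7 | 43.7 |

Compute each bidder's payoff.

Collector K 0.0, Collector T 0.0, Collector C 0.0, Collector U 0.0, Collector Q -26.8, Collector L 0.0.

Ordered from highest: Collector Q 47.3; Collector T 43.9; Collector L 43.7; Collector K 42.5; Collector C 22.6; Collector U 14.0.
Collector Q has the top bid and wins; the price is the second-highest bid, 43.9.
Collector Q's payoff = 17.1 − 43.9 = -26.8. All other bidders lose, so their payoff is 0.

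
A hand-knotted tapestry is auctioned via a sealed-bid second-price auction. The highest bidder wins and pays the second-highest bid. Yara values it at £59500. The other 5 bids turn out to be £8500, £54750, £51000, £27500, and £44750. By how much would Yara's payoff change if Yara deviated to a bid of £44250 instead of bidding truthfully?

Change in payoff: -£4750.

The highest competing bid is £54750.
Bidding truthfully at £59500: Yara has the top bid, wins, and pays the second-highest bid £54750. Payoff = £59500 − £54750 = £4750.
Bidding £44250: the top bid is £54750 (a rival), so Yara loses. Payoff = £0.
Change = £0 − £4750 = -£4750.
Deviating from a truthful bid can only lose payoff in a second-price auction — never gain.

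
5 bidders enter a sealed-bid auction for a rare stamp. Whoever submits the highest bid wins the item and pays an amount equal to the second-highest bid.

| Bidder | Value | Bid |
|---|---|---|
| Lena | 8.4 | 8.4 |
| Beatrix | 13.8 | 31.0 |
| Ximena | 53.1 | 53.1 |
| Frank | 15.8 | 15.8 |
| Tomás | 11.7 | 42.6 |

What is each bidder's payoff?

Payoffs: Lena 0.0, Beatrix 0.0, Ximena 10.5, Frank 0.0, Tomás 0.0.

Ranking the bids: Ximena 53.1 > Tomás 42.6 > Beatrix 31.0 > Frank 15.8 > Lena 8.4.
Ximena has the top bid and wins; the price is the second-highest bid, 42.6.
Ximena's payoff = 53.1 − 42.6 = 10.5. All other bidders lose, so their payoff is 0.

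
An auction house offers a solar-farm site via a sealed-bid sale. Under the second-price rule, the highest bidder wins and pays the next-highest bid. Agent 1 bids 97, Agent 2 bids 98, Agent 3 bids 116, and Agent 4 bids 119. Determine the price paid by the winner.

Bids in descending order: Agent 4 119 > Agent 3 116 > Agent 2 98 > Agent 1 97.
Agent 4 has the highest bid, so Agent 4 wins.
The second-highest bid is 116, so that is what Agent 4 pays.

The winner pays 116.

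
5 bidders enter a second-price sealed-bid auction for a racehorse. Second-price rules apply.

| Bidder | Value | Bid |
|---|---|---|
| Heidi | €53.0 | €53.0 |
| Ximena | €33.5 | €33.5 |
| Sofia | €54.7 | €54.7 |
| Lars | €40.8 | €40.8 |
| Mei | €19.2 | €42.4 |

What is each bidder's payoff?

Heidi €0.0, Ximena €0.0, Sofia €1.7, Lars €0.0, Mei €0.0.

Bids in descending order: Sofia €54.7 > Heidi €53.0 > Mei €42.4 > Lars €40.8 > Ximena €33.5.
Sofia has the top bid and wins; the price is the second-highest bid, €53.0.
Sofia's payoff = €54.7 − €53.0 = €1.7. All other bidders lose, so their payoff is 0.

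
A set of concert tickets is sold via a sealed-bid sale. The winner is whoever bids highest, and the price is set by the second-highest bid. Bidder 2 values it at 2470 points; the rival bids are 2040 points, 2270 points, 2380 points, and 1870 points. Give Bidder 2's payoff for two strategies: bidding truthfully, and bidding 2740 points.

(a) 90 points  (b) 90 points

The highest competing bid is 2380 points.
Bidding truthfully at 2470 points: Bidder 2 has the top bid, wins, and pays the second-highest bid 2380 points. Payoff = 2470 points − 2380 points = 90 points.
Bidding 2740 points: Bidder 2 has the top bid, wins, and pays the second-highest bid 2380 points. Payoff = 2470 points − 2380 points = 90 points.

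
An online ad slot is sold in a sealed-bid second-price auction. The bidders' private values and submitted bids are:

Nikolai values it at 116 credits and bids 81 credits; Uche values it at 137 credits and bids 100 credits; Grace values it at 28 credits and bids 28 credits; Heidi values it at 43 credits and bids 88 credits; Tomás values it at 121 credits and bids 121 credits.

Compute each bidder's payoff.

Bids in descending order: Tomás 121 credits; Uche 100 credits; Heidi 88 credits; Nikolai 81 credits; Grace 28 credits.
Tomás has the top bid and wins; the price is the second-highest bid, 100 credits.
Tomás's payoff = 121 credits − 100 credits = 21 credits. All other bidders lose, so their payoff is 0.

Nikolai 0 credits, Uche 0 credits, Grace 0 credits, Heidi 0 credits, Tomás 21 credits.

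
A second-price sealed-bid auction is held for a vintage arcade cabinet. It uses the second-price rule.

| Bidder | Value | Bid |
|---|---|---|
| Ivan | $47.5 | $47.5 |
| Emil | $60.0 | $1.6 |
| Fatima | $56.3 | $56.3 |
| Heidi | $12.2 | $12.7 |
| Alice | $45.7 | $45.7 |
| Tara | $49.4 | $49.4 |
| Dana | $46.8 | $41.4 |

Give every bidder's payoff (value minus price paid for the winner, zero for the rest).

Ranking the bids: Fatima $56.3 > Tara $49.4 > Ivan $47.5 > Alice $45.7 > Dana $41.4 > Heidi $12.7 > Emil $1.6.
Fatima has the top bid and wins; the price is the second-highest bid, $49.4.
Fatima's payoff = $56.3 − $49.4 = $6.9. All other bidders lose, so their payoff is 0.

Payoffs: Ivan $0.0, Emil $0.0, Fatima $6.9, Heidi $0.0, Alice $0.0, Tara $0.0, Dana $0.0.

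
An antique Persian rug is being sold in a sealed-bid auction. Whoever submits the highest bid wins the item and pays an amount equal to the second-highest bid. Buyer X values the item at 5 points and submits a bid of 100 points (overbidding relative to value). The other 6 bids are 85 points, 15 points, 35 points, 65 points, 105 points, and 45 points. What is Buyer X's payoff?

0 points

Highest competing bid: 105 points.
Buyer X's bid 100 points is not the highest, so Buyer X loses, pays nothing, and earns zero payoff.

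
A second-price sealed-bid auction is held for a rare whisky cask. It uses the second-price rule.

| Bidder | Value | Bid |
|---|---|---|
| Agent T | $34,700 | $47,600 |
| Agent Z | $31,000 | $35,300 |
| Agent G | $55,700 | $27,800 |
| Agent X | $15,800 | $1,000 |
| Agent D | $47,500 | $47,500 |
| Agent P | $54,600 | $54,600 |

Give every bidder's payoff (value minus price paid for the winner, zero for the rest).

Ordered from highest: Agent P $54,600, then Agent T $47,600, then Agent D $47,500, then Agent Z $35,300, then Agent G $27,800, then Agent X $1,000.
Agent P has the top bid and wins; the price is the second-highest bid, $47,600.
Agent P's payoff = $54,600 − $47,600 = $7,000. All other bidders lose, so their payoff is 0.

Payoffs: Agent T $0, Agent Z $0, Agent G $0, Agent X $0, Agent D $0, Agent P $7,000.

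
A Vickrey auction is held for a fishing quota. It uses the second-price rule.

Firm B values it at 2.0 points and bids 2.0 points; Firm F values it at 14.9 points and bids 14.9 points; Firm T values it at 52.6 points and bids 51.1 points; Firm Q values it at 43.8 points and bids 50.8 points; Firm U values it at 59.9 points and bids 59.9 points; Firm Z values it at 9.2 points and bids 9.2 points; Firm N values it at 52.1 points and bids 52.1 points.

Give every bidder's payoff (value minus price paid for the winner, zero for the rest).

Firm B 0.0 points, Firm F 0.0 points, Firm T 0.0 points, Firm Q 0.0 points, Firm U 7.8 points, Firm Z 0.0 points, Firm N 0.0 points.

Bids in descending order: Firm U 59.9 points; Firm N 52.1 points; Firm T 51.1 points; Firm Q 50.8 points; Firm F 14.9 points; Firm Z 9.2 points; Firm B 2.0 points.
Firm U has the top bid and wins; the price is the second-highest bid, 52.1 points.
Firm U's payoff = 59.9 points − 52.1 points = 7.8 points. All other bidders lose, so their payoff is 0.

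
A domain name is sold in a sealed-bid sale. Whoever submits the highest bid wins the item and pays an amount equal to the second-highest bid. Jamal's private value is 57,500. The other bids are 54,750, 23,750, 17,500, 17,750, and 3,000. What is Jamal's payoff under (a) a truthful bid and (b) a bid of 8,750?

(a) 2,750  (b) 0

The highest competing bid is 54,750.
Bidding truthfully at 57,500: Jamal has the top bid, wins, and pays the second-highest bid 54,750. Payoff = 57,500 − 54,750 = 2,750.
Bidding 8,750: the top bid is 54,750 (a rival), so Jamal loses. Payoff = 0.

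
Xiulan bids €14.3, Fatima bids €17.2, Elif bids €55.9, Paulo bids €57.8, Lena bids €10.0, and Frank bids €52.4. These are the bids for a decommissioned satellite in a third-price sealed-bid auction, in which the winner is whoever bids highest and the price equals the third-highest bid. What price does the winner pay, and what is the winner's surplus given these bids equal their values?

The winner pays €52.4 for a surplus of €5.4.

Bids in descending order: Paulo €57.8, then Elif €55.9, then Frank €52.4, then Fatima €17.2, then Xiulan €14.3, then Lena €10.0.
Paulo is the highest bidder, so Paulo wins.
Under the third-price rule, the price is the third-highest bid: €52.4.
Surplus = €57.8 − €52.4 = €5.4.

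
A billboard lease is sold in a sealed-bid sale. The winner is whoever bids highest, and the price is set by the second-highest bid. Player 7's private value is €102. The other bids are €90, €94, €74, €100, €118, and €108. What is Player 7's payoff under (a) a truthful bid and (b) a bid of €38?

Truthful: €0; alternative: €0.

The highest competing bid is €118.
Bidding truthfully at €102: the top bid is €118 (a rival), so Player 7 loses. Payoff = €0.
Bidding €38: the top bid is €118 (a rival), so Player 7 loses. Payoff = €0.
The bid only affects whether you win, not the price — here both bids land on the same side of the top rival bid, so the deviation is payoff-neutral.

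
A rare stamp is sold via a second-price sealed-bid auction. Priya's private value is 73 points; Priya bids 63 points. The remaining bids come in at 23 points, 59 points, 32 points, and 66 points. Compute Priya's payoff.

Highest competing bid: 66 points.
Priya's bid 63 points is not the highest, so Priya loses, pays nothing, and earns zero payoff.

Priya's payoff: 0 points.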